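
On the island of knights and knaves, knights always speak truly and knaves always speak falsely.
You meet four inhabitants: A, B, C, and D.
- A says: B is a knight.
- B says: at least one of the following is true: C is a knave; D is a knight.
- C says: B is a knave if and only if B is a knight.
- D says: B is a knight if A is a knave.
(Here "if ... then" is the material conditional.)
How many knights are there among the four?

The unique consistent assignment is A=knight, B=knight, C=knave, D=knight.
That has 3 knights.

3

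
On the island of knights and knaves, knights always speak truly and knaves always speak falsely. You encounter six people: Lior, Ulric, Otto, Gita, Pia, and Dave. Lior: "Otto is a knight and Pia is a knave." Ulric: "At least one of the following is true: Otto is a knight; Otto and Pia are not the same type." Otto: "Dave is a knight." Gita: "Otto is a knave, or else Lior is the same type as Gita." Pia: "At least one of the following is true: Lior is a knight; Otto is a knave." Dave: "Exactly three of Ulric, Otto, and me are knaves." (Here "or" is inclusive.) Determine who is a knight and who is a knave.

Knights: Ulric, Gita, and Pia. Knaves: Lior, Otto, and Dave.

Lior is a knave, and the claim "Otto is a knight and Pia is a knave" is indeed false.
Ulric is a knight; "at least one of the following is true: Otto is a knight; Otto and Pia are not the same type" is true, as required.
As a knave, Otto's statement "Dave is a knight" should be false; it is.
Gita is a knight, and the claim "Otto is a knave, or else Lior is the same type as Gita" is indeed true.
Pia is a knight, so "at least one of the following is true: Lior is a knight; Otto is a knave" must be true — and it is.
Dave (knave): "exactly three of Ulric, Otto, and me are knaves" — false. ✓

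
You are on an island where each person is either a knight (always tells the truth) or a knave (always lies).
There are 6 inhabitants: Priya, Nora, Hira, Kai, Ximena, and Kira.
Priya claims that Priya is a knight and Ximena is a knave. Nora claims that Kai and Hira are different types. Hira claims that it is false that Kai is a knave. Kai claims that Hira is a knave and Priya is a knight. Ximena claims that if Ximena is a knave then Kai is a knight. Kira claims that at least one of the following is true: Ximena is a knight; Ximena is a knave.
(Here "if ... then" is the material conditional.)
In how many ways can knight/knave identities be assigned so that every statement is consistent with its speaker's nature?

Consistent assignments:
  Priya=knave, Nora=knave, Hira=knave, Kai=knave, Ximena=knight, Kira=knight
  Priya=knave, Nora=knave, Hira=knave, Kai=knave, Ximena=knave, Kira=knight

2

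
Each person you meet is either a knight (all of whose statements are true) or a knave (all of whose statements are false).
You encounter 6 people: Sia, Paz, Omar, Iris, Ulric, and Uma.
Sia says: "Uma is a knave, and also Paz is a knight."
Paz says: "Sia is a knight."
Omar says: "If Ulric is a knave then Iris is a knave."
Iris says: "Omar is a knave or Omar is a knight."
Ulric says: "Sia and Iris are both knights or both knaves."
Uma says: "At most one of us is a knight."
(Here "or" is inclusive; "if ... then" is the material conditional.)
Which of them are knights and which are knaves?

Sia is a knight, Paz is a knight, Omar is a knight, Iris is a knight, Ulric is a knight, and Uma is a knave.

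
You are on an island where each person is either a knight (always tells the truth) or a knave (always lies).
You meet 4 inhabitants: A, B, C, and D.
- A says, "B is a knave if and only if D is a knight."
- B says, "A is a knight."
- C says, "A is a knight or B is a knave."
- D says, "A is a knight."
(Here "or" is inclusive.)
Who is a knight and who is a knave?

A is a knave, B is a knave, C is a knight, and D is a knave.

Suppose A is a knight. Then A's statement "B is a knave if and only if D is a knight" would have to be true. Checking the 8 ways to assign the others, none is consistent with every speaker.
(For instance, with B=knave, C=knight, D=knave, A's claim "B is a knave if and only if D is a knight" comes out false where it would need to be true.)
So A must be a knave, making "B is a knave if and only if D is a knight" false. Taking A=knave, B=knave, C=knight, D=knave, each remaining statement checks out:
  B (knave): "A is a knight" — false. ✓
  C (knight): "A is a knight or B is a knave" — true. ✓
  D (knave): "A is a knight" — false. ✓
This is the unique consistent assignment.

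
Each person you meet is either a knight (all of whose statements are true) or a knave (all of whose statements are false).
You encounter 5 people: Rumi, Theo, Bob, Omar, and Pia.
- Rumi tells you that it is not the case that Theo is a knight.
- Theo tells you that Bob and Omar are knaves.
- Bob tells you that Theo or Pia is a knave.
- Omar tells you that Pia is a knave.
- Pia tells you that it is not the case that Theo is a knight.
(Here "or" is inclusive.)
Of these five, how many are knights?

3

The unique consistent assignment is Rumi=knight, Theo=knave, Bob=knight, Omar=knave, Pia=knight.
That has 3 knights.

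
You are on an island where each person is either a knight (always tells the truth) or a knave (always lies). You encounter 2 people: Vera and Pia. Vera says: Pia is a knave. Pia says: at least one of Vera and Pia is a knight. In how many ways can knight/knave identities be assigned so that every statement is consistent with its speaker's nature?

1

Consistent assignments:
  Vera=knave, Pia=knight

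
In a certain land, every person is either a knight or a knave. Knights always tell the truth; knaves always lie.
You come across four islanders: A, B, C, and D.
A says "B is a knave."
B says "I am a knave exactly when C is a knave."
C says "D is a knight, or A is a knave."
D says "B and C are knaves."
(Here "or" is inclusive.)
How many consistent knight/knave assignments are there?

1

Consistent assignments:
  A=knave, B=knight, C=knight, D=knave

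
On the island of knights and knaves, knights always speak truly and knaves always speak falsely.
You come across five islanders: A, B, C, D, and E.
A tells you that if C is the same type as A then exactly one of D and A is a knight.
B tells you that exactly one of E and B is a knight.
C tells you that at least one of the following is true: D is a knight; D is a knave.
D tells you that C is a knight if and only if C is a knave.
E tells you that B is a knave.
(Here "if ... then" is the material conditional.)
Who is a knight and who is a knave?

A is a knight, B is a knight, C is a knight, D is a knave, and E is a knave.

A (knight): "if C is the same type as A then exactly one of D and A is a knight" — True. ✓
B is a knight; "exactly one of E and B is a knight" is True, as required.
C is a knight, and the claim "at least one of the following is true: D is a knight; D is a knave" is indeed True.
As a knave, D's statement "C is a knight if and only if C is a knave" should be false; it is.
Since E is a knave, "B is a knave" needs to be false, which holds.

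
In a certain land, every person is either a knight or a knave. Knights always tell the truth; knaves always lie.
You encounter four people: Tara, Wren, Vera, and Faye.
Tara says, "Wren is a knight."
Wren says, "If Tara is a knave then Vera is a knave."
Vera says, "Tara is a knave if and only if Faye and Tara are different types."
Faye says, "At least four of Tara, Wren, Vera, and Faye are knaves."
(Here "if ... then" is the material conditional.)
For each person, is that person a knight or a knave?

Tara is a knight, Wren is a knight, Vera is a knave, and Faye is a knave.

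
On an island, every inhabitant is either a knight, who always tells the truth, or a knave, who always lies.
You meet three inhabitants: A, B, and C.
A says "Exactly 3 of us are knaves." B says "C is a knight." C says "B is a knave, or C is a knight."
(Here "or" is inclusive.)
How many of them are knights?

2

The unique consistent assignment is A=knave, B=knight, C=knight.
That has 2 knights.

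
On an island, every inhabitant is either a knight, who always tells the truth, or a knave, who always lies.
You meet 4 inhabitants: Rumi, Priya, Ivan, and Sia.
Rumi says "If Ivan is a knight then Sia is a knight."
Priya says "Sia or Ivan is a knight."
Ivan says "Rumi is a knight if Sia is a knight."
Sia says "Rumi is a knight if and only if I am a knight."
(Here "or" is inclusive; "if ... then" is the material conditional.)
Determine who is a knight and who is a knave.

As a knight, Rumi's statement "if Ivan is a knight then Sia is a knight" should be true; it is.
Since Priya is a knight, "Sia or Ivan is a knight" needs to be true, which holds.
Ivan is a knight; "Rumi is a knight if Sia is a knight" is true, as required.
Sia (knight): "Rumi is a knight if and only if I am a knight" — true. ✓

Rumi is a knight, Priya is a knight, Ivan is a knight, and Sia is a knight.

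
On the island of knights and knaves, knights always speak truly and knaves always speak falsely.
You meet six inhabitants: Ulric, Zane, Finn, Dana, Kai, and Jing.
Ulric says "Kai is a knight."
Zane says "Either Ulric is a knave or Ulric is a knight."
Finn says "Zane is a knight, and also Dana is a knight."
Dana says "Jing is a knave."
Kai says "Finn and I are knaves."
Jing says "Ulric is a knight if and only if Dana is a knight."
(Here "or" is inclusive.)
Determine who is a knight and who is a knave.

Ulric is a knave, Zane is a knight, Finn is a knight, Dana is a knight, Kai is a knave, and Jing is a knave.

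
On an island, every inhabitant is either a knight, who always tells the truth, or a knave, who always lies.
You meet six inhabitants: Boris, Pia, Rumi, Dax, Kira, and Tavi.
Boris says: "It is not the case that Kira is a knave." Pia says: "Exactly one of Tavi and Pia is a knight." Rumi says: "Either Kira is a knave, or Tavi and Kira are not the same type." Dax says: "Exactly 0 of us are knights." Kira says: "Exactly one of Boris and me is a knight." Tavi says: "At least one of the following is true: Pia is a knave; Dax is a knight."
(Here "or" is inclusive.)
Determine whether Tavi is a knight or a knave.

Tavi is a knave.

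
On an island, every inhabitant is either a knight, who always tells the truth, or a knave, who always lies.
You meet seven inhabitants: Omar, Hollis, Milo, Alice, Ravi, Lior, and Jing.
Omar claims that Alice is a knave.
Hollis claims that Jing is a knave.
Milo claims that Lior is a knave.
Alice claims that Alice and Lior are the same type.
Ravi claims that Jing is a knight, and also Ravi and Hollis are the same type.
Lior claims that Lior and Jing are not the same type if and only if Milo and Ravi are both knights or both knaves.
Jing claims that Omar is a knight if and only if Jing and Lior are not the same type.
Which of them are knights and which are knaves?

Omar is a knave, Hollis is a knight, Milo is a knave, Alice is a knight, Ravi is a knave, Lior is a knight, and Jing is a knave.

Omar is a knave, so "Alice is a knave" must be false — and it is.
Hollis is a knight, so "Jing is a knave" must be true — and it is.
Since Milo is a knave, "Lior is a knave" needs to be false, which holds.
Alice is a knight, and the claim "Alice and Lior are the same type" is indeed true.
Since Ravi is a knave, "Jing is a knight, and also Ravi and Hollis are the same type" needs to be false, which holds.
Lior is a knight, so "Lior and Jing are not the same type if and only if Milo and Ravi are both knights or both knaves" must be true — and it is.
Since Jing is a knave, "Omar is a knight if and only if Jing and Lior are not the same type" needs to be false, which holds.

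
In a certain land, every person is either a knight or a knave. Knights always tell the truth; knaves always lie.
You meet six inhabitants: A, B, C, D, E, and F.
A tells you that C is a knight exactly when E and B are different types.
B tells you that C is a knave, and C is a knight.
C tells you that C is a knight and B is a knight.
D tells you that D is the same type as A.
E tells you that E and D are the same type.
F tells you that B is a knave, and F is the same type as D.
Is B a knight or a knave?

B is a knave.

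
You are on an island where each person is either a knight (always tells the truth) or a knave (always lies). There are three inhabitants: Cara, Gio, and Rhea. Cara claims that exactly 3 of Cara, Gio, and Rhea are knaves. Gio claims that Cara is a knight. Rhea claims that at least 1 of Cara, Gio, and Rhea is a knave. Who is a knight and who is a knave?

Cara is a knave, Gio is a knave, and Rhea is a knight.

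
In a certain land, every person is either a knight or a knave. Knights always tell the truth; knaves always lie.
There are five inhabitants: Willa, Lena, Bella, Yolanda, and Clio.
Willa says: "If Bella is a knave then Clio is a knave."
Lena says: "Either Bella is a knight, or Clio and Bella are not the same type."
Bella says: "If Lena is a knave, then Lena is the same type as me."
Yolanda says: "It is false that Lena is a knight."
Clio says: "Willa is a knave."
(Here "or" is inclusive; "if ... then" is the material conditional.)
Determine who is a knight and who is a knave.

Willa is a knight, Lena is a knight, Bella is a knight, Yolanda is a knave, and Clio is a knave.

Since Willa is a knight, "if Bella is a knave then Clio is a knave" needs to be True, which holds.
Lena is a knight, and the claim "either Bella is a knight, or Clio and Bella are not the same type" is indeed True.
Since Bella is a knight, "if Lena is a knave, then Lena is the same type as me" needs to be True, which holds.
Yolanda is a knave; "it is false that Lena is a knight" is false, as required.
As a knave, Clio's statement "Willa is a knave" should be false; it is.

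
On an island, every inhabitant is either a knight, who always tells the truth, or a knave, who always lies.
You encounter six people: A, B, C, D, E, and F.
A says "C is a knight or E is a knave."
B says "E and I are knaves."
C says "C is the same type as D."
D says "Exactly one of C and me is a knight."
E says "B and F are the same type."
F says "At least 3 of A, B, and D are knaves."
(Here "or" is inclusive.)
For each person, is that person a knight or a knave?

Knights: D and E. Knaves: A, B, C, and F.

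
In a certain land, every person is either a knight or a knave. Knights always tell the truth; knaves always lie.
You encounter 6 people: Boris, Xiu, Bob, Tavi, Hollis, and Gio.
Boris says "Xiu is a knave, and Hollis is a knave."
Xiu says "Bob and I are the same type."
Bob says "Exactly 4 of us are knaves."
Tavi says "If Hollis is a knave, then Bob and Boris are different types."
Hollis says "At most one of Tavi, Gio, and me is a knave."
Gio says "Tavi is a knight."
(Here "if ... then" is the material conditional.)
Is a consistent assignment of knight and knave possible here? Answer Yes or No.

One consistent assignment: Boris=knight, Xiu=knave, Bob=knight, Tavi=knave, Hollis=knave, Gio=knave.

Yes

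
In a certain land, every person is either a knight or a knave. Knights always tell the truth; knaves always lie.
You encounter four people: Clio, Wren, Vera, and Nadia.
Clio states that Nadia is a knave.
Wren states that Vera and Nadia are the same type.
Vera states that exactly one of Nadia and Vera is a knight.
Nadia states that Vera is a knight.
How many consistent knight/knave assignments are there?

1

Consistent assignments:
  Clio=knight, Wren=knight, Vera=knave, Nadia=knave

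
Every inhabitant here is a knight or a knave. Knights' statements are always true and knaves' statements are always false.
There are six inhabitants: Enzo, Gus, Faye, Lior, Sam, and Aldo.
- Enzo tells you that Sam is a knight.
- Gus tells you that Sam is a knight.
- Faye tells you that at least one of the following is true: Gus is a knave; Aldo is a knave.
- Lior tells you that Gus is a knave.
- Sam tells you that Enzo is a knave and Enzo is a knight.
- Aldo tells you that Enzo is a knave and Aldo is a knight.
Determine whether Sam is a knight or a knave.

Sam is a knave.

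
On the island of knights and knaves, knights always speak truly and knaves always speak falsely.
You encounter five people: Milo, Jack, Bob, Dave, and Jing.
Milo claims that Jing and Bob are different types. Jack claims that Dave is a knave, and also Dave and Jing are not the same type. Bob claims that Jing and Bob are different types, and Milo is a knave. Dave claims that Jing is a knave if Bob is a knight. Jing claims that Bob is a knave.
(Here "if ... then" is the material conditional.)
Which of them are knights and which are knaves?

Milo is a knight, Jack is a knave, Bob is a knave, Dave is a knight, and Jing is a knight.

Suppose Milo is a knave. Then Milo's statement "Jing and Bob are different types" would have to be false. Checking the 16 ways to assign the others, none is consistent with every speaker.
(For instance, with Jack=knave, Bob=knave, Dave=knight, Jing=knight, Milo's claim "Jing and Bob are different types" comes out true where it would need to be false.)
So Milo must be a knight, making "Jing and Bob are different types" true. Taking Milo=knight, Jack=knave, Bob=knave, Dave=knight, Jing=knight, each remaining statement checks out:
  Jack (knave): "Dave is a knave, and also Dave and Jing are not the same type" — false. ✓
  Bob (knave): "Jing and Bob are different types, and Milo is a knave" — false. ✓
  Dave (knight): "Jing is a knave if Bob is a knight" — true. ✓
  Jing (knight): "Bob is a knave" — true. ✓
This is the unique consistent assignment.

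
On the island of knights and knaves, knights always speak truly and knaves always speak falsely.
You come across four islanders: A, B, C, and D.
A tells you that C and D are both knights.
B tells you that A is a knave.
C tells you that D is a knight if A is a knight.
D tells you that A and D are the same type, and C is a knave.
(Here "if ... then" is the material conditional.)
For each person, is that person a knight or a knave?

A is a knave, B is a knight, C is a knight, and D is a knave.

Suppose A is a knight. Then A's statement "C and D are both knights" would have to be true. Checking the 8 ways to assign the others, none is consistent with every speaker.
(For instance, with B=knight, C=knight, D=knave, A's claim "C and D are both knights" comes out false where it would need to be true.)
So A must be a knave, making "C and D are both knights" false. Taking A=knave, B=knight, C=knight, D=knave, each remaining statement checks out:
  B (knight): "A is a knave" — true. ✓
  C (knight): "D is a knight if A is a knight" — true. ✓
  D (knave): "A and D are the same type, and C is a knave" — false. ✓
This is the unique consistent assignment.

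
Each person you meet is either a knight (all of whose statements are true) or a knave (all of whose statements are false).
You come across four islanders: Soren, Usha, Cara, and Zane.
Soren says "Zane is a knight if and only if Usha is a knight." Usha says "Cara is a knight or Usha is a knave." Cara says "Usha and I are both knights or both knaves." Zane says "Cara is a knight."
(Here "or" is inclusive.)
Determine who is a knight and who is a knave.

Since Soren is a knight, "Zane is a knight if and only if Usha is a knight" needs to be True, which holds.
Usha (knight): "Cara is a knight or Usha is a knave" — True. ✓
Cara (knight): "Usha and I are both knights or both knaves" — True. ✓
Zane is a knight, so "Cara is a knight" must be True — and it is.

Knights: Soren, Usha, Cara, and Zane. Knaves: none.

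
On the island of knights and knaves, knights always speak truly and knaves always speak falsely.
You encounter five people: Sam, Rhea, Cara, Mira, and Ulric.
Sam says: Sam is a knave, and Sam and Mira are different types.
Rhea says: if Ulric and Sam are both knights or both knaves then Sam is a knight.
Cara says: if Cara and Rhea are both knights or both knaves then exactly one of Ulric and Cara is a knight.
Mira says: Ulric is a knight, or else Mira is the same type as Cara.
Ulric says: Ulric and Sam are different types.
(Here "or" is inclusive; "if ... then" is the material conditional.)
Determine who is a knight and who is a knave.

Suppose Sam is a knight. Then Sam's statement "Sam is a knave, and Sam and Mira are different types" would have to be true. Checking the 16 ways to assign the others, none is consistent with every speaker.
(For instance, with Rhea=knave, Cara=knight, Mira=knave, Ulric=knave, Sam's claim "Sam is a knave, and Sam and Mira are different types" comes out false where it would need to be true.)
So Sam must be a knave, making "Sam is a knave, and Sam and Mira are different types" false. Taking Sam=knave, Rhea=knave, Cara=knight, Mira=knave, Ulric=knave, each remaining statement checks out:
  Rhea (knave): "if Ulric and Sam are both knights or both knaves then Sam is a knight" — false. ✓
  Cara (knight): "if Cara and Rhea are both knights or both knaves then exactly one of Ulric and Cara is a knight" — true. ✓
  Mira (knave): "Ulric is a knight, or else Mira is the same type as Cara" — false. ✓
  Ulric (knave): "Ulric and Sam are different types" — false. ✓
This is the unique consistent assignment.

Sam is a knave, Rhea is a knave, Cara is a knight, Mira is a knave, and Ulric is a knave.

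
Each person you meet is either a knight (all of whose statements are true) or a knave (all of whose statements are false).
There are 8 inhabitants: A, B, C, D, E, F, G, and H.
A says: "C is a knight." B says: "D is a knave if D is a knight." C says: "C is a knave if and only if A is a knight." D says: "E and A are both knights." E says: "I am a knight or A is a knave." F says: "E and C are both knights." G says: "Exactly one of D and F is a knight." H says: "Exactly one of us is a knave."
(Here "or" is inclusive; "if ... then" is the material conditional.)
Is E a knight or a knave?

E is a knight.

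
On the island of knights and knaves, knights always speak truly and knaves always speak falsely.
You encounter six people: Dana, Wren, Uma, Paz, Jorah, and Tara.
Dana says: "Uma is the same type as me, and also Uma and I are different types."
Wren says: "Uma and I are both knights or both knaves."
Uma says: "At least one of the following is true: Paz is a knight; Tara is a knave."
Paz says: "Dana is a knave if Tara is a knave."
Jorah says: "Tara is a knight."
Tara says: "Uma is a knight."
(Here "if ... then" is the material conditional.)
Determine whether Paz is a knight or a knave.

Paz is a knight.

Consistent assignments: {Dana=knave, Wren=knight, Uma=knight, Paz=knight, Jorah=knight, Tara=knight}; {Dana=knave, Wren=knave, Uma=knight, Paz=knight, Jorah=knight, Tara=knight}
In every consistent assignment, Paz is a knight.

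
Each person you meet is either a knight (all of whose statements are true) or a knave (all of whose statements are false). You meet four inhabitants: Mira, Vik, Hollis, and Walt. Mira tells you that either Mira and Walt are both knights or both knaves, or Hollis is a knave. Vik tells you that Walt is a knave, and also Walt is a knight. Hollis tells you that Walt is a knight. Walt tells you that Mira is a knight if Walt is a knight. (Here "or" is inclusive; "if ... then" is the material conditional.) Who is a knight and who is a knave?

Mira is a knight, Vik is a knave, Hollis is a knight, and Walt is a knight.

Suppose Mira is a knave. Then Mira's statement "either Mira and Walt are both knights or both knaves, or Hollis is a knave" would have to be false. Checking the 8 ways to assign the others, none is consistent with every speaker.
(For instance, with Vik=knave, Hollis=knight, Walt=knight, Walt's claim "Mira is a knight if Walt is a knight" comes out false where it would need to be true.)
So Mira must be a knight, making "either Mira and Walt are both knights or both knaves, or Hollis is a knave" true. Taking Mira=knight, Vik=knave, Hollis=knight, Walt=knight, each remaining statement checks out:
  Vik (knave): "Walt is a knave, and also Walt is a knight" — false. ✓
  Hollis (knight): "Walt is a knight" — true. ✓
  Walt (knight): "Mira is a knight if Walt is a knight" — true. ✓
This is the unique consistent assignment.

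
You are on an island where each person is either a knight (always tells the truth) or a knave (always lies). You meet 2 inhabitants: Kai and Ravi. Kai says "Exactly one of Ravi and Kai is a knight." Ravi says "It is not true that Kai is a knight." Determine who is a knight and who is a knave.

Knights: Kai. Knaves: Ravi.

Kai is a knight, so "exactly one of Ravi and Kai is a knight" must be true — and it is.
Ravi is a knave, so "it is not true that Kai is a knight" must be False — and it is.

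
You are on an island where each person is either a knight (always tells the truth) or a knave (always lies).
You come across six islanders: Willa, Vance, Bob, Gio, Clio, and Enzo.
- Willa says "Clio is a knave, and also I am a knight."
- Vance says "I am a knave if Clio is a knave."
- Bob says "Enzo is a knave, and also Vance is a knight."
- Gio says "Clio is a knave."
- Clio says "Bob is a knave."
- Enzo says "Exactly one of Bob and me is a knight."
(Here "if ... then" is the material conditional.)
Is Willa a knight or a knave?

Willa is a knave.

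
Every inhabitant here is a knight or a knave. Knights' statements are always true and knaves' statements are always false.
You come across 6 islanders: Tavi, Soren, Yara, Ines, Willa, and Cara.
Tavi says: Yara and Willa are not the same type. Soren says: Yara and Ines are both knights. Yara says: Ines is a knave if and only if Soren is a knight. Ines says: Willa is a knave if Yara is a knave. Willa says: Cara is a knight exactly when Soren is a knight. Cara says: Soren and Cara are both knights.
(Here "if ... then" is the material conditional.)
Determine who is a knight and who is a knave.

As a knight, Tavi's statement "Yara and Willa are not the same type" should be true; it is.
Soren (knave): "Yara and Ines are both knights" — False. ✓
Since Yara is a knave, "Ines is a knave if and only if Soren is a knight" needs to be False, which holds.
Since Ines is a knave, "Willa is a knave if Yara is a knave" needs to be False, which holds.
Since Willa is a knight, "Cara is a knight exactly when Soren is a knight" needs to be true, which holds.
Since Cara is a knave, "Soren and Cara are both knights" needs to be False, which holds.

Tavi is a knight, Soren is a knave, Yara is a knave, Ines is a knave, Willa is a knight, and Cara is a knave.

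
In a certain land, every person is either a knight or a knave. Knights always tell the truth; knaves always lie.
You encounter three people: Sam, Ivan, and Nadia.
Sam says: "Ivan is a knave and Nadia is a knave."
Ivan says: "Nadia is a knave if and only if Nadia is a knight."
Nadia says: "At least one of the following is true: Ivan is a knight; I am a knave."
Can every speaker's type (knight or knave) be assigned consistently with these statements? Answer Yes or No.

No

Checking all 8 assignments, each has at least one speaker whose statement's truth value contradicts their type.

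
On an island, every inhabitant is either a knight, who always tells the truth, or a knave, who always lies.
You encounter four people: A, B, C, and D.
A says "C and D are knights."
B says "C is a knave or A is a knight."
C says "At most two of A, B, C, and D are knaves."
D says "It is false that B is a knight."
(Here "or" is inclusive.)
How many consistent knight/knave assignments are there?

Consistent assignments:
  A=knave, B=knight, C=knave, D=knave

1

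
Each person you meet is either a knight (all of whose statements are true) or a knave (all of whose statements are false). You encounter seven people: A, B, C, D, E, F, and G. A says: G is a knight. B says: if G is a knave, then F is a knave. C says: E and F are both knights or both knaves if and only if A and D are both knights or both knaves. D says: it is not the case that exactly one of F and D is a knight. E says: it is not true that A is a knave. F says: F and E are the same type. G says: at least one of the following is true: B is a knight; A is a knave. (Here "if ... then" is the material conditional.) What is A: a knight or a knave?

A is a knight.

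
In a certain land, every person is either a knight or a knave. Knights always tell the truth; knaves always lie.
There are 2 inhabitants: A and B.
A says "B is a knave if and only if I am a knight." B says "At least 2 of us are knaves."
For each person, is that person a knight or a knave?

A is a knight and B is a knave.

A is a knight, so "B is a knave if and only if I am a knight" must be true — and it is.
B is a knave; "at least 2 of us are knaves" is false, as required.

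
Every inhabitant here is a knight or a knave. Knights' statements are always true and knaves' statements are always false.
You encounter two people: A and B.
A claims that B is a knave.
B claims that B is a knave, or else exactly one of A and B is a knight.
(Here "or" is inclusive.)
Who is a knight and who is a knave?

Suppose A is a knight. Then A's statement "B is a knave" would have to be true. Checking the 2 ways to assign the others, none is consistent with every speaker.
(For instance, with B=knight, A's claim "B is a knave" comes out false where it would need to be true.)
So A must be a knave, making "B is a knave" false. Taking A=knave, B=knight, each remaining statement checks out:
  B (knight): "B is a knave, or else exactly one of A and B is a knight" — true. ✓
This is the unique consistent assignment.

Knights: B. Knaves: A.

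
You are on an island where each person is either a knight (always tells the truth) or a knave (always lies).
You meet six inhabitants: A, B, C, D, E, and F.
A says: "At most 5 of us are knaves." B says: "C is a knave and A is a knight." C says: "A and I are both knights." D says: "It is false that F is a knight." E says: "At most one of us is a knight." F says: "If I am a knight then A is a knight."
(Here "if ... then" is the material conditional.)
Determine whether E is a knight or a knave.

E is a knave.

Consistent assignments: {A=knight, B=knight, C=knave, D=knave, E=knave, F=knight}; {A=knight, B=knave, C=knight, D=knave, E=knave, F=knight}
In every consistent assignment, E is a knave.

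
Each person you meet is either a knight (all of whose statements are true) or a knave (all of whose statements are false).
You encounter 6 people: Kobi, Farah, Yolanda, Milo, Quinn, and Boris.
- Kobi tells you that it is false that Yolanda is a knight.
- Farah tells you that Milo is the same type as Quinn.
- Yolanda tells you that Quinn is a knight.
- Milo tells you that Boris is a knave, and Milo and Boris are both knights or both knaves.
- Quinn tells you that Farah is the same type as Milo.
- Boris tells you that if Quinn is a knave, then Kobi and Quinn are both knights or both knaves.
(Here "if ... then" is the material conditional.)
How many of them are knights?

3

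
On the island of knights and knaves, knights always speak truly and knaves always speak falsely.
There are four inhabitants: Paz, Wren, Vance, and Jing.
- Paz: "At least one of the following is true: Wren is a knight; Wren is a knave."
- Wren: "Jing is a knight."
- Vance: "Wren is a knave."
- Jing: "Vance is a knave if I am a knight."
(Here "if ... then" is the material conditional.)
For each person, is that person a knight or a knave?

Paz is a knight, Wren is a knight, Vance is a knave, and Jing is a knight.

As a knight, Paz's statement "at least one of the following is true: Wren is a knight; Wren is a knave" should be true; it is.
As a knight, Wren's statement "Jing is a knight" should be true; it is.
Vance is a knave, and the claim "Wren is a knave" is indeed False.
As a knight, Jing's statement "Vance is a knave if I am a knight" should be true; it is.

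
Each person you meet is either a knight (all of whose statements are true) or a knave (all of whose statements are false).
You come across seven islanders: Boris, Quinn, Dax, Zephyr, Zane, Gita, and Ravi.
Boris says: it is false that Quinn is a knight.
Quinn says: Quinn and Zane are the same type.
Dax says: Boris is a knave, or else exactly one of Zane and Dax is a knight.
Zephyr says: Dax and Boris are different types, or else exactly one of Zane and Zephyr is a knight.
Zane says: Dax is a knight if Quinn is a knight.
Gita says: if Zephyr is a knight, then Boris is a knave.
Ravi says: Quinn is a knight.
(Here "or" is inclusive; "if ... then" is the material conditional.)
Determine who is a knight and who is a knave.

Knights: Quinn, Dax, Zephyr, Zane, Gita, and Ravi. Knaves: Boris.

Boris is a knave, so "it is false that Quinn is a knight" must be false — and it is.
Quinn is a knight, and the claim "Quinn and Zane are the same type" is indeed True.
Dax is a knight, and the claim "Boris is a knave, or else exactly one of Zane and Dax is a knight" is indeed True.
Since Zephyr is a knight, "Dax and Boris are different types, or else exactly one of Zane and Zephyr is a knight" needs to be True, which holds.
As a knight, Zane's statement "Dax is a knight if Quinn is a knight" should be True; it is.
Gita is a knight, so "if Zephyr is a knight, then Boris is a knave" must be True — and it is.
Ravi is a knight; "Quinn is a knight" is True, as required.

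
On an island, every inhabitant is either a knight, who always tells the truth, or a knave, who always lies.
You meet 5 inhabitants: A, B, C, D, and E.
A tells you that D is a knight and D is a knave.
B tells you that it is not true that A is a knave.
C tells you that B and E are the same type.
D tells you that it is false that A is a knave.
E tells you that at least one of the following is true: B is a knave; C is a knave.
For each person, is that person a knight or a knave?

A is a knave; "D is a knight and D is a knave" is False, as required.
B is a knave, and the claim "it is not true that A is a knave" is indeed False.
C is a knave, so "B and E are the same type" must be False — and it is.
As a knave, D's statement "it is false that A is a knave" should be False; it is.
Since E is a knight, "at least one of the following is true: B is a knave; C is a knave" needs to be true, which holds.

Knights: E. Knaves: A, B, C, and D.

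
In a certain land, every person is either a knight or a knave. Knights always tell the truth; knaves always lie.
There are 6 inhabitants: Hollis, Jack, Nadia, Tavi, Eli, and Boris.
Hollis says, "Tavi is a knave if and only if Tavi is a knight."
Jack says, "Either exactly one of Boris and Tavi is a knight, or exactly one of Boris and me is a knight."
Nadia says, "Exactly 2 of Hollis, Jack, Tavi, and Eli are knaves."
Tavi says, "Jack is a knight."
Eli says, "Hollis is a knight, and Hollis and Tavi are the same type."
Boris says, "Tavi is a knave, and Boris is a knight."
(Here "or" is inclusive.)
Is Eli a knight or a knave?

Eli is a knave.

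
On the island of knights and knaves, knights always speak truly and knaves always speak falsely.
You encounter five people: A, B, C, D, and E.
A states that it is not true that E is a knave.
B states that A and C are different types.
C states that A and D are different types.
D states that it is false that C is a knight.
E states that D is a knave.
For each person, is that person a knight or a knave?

A is a knight, B is a knave, C is a knight, D is a knave, and E is a knight.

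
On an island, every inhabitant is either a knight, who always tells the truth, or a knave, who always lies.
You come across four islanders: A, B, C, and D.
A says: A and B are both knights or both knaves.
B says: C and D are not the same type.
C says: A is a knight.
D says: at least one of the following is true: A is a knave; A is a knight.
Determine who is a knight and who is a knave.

Knights: B and D. Knaves: A and C.

As a knave, A's statement "A and B are both knights or both knaves" should be False; it is.
B (knight): "C and D are not the same type" — True. ✓
Since C is a knave, "A is a knight" needs to be False, which holds.
D is a knight; "at least one of the following is true: A is a knave; A is a knight" is True, as required.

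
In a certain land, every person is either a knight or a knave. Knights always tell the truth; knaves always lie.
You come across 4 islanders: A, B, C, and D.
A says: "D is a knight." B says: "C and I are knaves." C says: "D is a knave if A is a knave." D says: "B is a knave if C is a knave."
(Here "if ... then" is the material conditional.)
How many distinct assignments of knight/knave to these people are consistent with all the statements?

Consistent assignments:
  A=knight, B=knave, C=knight, D=knight

1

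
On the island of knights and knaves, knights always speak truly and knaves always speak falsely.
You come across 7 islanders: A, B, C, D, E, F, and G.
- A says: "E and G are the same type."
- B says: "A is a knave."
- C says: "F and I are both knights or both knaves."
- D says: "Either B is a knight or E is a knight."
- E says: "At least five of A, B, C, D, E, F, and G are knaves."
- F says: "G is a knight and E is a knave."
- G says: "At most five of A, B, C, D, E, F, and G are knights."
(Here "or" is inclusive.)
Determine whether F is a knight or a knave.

F is a knight.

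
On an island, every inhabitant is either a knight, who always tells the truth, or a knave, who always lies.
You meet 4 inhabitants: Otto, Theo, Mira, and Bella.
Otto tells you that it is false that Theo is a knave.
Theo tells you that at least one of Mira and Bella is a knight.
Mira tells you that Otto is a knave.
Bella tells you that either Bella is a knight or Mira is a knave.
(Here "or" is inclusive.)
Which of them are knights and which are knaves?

Otto is a knight, Theo is a knight, Mira is a knave, and Bella is a knight.

Otto is a knight, so "it is false that Theo is a knave" must be true — and it is.
Theo (knight): "at least one of Mira and Bella is a knight" — true. ✓
Mira is a knave, so "Otto is a knave" must be False — and it is.
Bella is a knight, so "either Bella is a knight or Mira is a knave" must be true — and it is.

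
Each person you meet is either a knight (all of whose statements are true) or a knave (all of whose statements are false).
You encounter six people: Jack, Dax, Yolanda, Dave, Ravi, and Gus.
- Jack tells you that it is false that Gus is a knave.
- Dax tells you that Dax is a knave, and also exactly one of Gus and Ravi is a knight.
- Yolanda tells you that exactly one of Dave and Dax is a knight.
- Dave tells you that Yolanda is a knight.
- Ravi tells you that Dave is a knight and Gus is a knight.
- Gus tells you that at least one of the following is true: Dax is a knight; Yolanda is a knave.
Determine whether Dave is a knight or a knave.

Dave is a knight.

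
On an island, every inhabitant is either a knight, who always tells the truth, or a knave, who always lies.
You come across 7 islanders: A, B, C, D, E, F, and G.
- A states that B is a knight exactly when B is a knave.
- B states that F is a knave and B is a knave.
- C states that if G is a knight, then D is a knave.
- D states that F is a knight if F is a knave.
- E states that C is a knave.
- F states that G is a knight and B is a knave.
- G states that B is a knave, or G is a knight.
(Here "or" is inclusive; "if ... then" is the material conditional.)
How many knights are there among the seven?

4

The unique consistent assignment is A=knave, B=knave, C=knave, D=knight, E=knight, F=knight, G=knight.
That has 4 knights.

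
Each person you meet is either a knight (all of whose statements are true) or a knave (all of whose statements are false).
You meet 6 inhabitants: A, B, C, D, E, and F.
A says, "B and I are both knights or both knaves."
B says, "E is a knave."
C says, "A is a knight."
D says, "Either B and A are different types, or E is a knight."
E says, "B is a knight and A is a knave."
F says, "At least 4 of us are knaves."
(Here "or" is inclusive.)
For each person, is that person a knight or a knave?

Knights: A, B, and C. Knaves: D, E, and F.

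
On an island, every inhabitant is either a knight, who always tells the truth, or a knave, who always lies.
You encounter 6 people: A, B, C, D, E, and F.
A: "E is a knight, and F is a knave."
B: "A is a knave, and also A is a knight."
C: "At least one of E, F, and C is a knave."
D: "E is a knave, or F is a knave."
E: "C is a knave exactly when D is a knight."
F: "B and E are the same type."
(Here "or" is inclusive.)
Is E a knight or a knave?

E is a knave.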